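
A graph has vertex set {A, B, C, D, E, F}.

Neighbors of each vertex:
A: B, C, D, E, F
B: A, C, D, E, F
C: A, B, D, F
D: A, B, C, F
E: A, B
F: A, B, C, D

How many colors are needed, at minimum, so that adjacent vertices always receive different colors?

5

A, B, C, D, F are pairwise adjacent (a clique of size 5), so at least 5 colors are needed.
5 colors suffice: color 1 → {B}; color 2 → {A}; color 3 → {C, E}; color 4 → {F}; color 5 → {D}. No two adjacent vertices share a color.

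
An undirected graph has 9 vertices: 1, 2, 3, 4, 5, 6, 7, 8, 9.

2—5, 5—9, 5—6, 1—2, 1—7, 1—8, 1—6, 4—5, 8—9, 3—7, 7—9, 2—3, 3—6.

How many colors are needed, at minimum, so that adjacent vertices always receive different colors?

The cycle 5-9-7-1-2-5 has odd length 5, so it cannot be 2-colored; at least 3 colors are needed.
One proper 3-coloring: 1=red, 2=blue, 3=red, 4=blue, 5=red, 6=blue, 7=blue, 8=blue, 9=green. Every edge joins two different colors.

3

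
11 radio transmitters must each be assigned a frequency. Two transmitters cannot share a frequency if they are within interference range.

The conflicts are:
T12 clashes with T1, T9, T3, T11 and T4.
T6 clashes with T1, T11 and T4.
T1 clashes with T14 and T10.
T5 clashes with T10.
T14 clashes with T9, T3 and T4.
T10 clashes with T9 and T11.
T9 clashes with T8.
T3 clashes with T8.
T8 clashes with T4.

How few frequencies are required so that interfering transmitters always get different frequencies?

T10 and T9 conflict, so at least 2 frequencies are needed.
Using 2 frequencies: T12=1, T6=1, T1=2, T5=2, T14=1, T10=1, T9=2, T3=2, T11=2, T8=1, T4=2. Every pair that conflicts lands in different frequencies.

2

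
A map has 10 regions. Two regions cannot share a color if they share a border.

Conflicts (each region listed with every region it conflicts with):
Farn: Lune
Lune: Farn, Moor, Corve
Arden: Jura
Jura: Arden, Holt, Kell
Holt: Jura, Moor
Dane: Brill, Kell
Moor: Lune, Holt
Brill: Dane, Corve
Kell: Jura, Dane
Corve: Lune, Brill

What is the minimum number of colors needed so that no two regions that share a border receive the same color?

2

Jura and Holt conflict, so at least 2 colors are needed.
A valid assignment using 2 colors: Farn=2, Lune=1, Arden=1, Jura=2, Holt=1, Dane=2, Moor=2, Brill=1, Kell=1, Corve=2. Every pair that conflicts lands in different colors.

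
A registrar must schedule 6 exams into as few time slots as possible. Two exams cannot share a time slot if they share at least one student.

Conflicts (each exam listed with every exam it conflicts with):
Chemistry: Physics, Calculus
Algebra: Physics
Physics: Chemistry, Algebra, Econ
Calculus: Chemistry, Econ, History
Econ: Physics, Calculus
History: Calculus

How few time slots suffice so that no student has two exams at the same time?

Chemistry and Calculus conflict, so at least 2 time slots are needed.
A valid assignment using 2 time slots: Chemistry=2, Algebra=2, Physics=1, Calculus=1, Econ=2, History=2. No two conflicting exams share a time slot.

2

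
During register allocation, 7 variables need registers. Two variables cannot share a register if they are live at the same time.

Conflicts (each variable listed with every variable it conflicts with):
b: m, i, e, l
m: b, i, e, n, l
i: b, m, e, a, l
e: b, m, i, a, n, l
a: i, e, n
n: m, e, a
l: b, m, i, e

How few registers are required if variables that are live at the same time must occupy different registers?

5

b, m, i, e, l pairwise conflict, so at least 5 registers are needed.
Using 5 registers: b=4, m=2, i=3, e=1, a=2, n=3, l=5. Every pair that conflicts lands in different registers.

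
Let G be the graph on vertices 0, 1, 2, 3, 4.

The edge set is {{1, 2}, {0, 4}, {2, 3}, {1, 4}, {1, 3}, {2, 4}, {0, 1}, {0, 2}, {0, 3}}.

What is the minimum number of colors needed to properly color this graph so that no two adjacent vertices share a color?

0, 1, 2, 3 form a clique, so at least 4 colors are needed.
A valid assignment using 4 colors: 0=c, 1=a, 2=b, 3=d, 4=d. No two adjacent vertices share a color.

4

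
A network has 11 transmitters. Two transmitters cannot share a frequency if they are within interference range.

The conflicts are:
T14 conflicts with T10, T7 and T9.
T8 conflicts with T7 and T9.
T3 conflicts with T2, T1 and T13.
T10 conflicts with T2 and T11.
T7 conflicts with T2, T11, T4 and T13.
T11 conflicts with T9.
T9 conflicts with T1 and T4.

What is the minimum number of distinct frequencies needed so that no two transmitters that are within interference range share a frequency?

T9 and T4 conflict, so at least 2 frequencies are needed.
2 frequencies suffice: frequency 1 → {T3, T10, T7, T9}; frequency 2 → {T14, T8, T2, T11, T1, T4, T13}. Every pair that conflicts lands in different frequencies.

2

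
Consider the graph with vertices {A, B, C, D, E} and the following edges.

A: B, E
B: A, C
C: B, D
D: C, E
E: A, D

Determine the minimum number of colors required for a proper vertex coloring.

3

The cycle D-C-B-A-E-D has odd length 5, so it cannot be 2-colored; at least 3 colors are needed.
3 colors suffice: color 1 → {B, E}; color 2 → {A, C}; color 3 → {D}. Each edge has distinct colors on its endpoints.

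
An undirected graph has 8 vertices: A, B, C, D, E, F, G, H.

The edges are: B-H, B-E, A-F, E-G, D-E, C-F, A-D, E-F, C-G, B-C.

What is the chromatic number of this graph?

2

B and H are adjacent, so at least 2 colors are needed.
2 colors suffice: color 1 → {A, C, E, H}; color 2 → {B, D, F, G}. Every edge joins two different colors.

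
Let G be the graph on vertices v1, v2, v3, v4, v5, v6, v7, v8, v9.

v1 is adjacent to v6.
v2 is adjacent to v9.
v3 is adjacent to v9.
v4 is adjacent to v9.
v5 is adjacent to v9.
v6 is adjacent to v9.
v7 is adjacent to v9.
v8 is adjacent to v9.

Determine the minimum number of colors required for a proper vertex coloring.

2

v3 and v9 are adjacent, so at least 2 colors are needed.
2 colors suffice: color 1 → {v1, v9}; color 2 → {v2, v3, v4, v5, v6, v7, v8}. Every edge joins two different colors.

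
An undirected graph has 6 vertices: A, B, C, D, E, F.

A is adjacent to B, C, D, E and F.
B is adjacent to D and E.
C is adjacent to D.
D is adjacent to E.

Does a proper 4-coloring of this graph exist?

The chromatic number is 4. A, B, D, E are mutually adjacent (a clique of size 4), so at least 4 colors are needed.
4 colors suffice: color red → {A}; color blue → {D, F}; color green → {C, E}; color yellow → {B}.
That is already a proper 4-coloring.

Yes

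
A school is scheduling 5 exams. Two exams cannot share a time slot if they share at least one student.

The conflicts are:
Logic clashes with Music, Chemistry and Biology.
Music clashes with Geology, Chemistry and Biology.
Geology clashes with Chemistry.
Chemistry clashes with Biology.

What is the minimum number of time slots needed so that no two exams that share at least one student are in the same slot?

4

Logic, Music, Chemistry, Biology are mutually in conflict, so at least 4 time slots are needed.
A valid assignment using 4 time slots: Logic=4, Music=2, Geology=3, Chemistry=1, Biology=3. No two conflicting exams share a time slot.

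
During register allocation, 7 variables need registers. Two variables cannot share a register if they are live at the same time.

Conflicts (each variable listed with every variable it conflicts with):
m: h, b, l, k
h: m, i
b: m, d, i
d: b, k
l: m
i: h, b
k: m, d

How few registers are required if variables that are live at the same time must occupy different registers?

2

m and l conflict, so at least 2 registers are needed.
2 registers suffice: register 1 → {m, d, i}; register 2 → {h, b, l, k}. Every pair that conflicts lands in different registers.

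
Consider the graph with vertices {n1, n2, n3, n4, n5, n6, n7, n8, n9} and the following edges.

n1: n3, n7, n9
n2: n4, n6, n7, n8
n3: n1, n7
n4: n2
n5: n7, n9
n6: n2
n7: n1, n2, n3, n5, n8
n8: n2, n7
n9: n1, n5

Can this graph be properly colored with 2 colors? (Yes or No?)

n2, n7, n8 form a triangle, so at least 3 colors are needed.
So 2 colors are not enough.

No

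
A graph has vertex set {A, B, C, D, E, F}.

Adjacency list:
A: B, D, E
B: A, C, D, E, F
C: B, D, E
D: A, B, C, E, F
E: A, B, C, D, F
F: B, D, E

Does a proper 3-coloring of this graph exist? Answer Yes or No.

No

A, B, D, E are pairwise adjacent (a clique of size 4), so at least 4 colors are needed.
So 3 colors are not enough.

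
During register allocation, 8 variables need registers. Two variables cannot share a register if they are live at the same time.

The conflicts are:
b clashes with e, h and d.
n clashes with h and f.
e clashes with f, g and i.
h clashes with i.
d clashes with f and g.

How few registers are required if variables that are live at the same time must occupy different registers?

The cycle f-e-b-h-n-f has odd length 5, so it cannot be 2-colored; at least 3 registers are needed.
3 registers suffice: register 1 → {e, h, d}; register 2 → {b, f, g, i}; register 3 → {n}. Each listed conflict is separated.

3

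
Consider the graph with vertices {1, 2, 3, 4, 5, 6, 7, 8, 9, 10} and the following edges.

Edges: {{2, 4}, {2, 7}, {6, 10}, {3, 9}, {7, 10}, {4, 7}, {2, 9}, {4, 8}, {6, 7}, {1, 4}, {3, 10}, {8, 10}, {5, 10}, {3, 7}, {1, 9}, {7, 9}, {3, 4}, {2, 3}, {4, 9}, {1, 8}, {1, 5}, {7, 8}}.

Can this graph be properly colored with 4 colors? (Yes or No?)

2, 3, 4, 7, 9 are mutually adjacent (a clique of size 5), so at least 5 colors are needed.
So 4 colors are not enough.

No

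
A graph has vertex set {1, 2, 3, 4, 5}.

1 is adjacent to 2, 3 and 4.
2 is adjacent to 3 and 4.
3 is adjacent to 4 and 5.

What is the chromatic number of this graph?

1, 2, 3, 4 are mutually adjacent (a clique of size 4), so at least 4 colors are needed.
4 colors suffice: color red → {3}; color blue → {4, 5}; color green → {2}; color yellow → {1}. No two adjacent vertices share a color.

4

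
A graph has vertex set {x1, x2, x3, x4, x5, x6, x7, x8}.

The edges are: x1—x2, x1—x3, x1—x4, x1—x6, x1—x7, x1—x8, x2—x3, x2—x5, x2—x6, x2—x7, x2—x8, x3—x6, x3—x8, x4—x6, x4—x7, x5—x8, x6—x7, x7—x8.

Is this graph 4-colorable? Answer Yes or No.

Yes

The chromatic number is 4. x1, x2, x3, x8 form a clique, so at least 4 colors are needed.
A valid assignment using 4 colors: x1=red, x2=blue, x3=yellow, x4=blue, x5=red, x6=green, x7=yellow, x8=green.
That is already a proper 4-coloring.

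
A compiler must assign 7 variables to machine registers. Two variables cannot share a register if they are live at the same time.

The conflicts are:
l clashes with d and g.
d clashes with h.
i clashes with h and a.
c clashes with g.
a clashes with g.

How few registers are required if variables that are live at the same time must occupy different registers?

l and g conflict, so at least 2 registers are needed.
2 registers suffice: register 1 → {d, i, g}; register 2 → {l, h, c, a}. Each listed conflict is separated.

2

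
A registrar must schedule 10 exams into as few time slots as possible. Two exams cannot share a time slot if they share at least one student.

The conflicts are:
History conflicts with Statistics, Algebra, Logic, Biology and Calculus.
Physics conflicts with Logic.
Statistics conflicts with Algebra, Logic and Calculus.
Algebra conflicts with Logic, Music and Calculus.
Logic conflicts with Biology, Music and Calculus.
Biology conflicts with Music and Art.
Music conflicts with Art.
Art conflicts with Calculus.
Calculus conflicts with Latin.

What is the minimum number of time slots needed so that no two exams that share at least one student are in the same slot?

History, Statistics, Algebra, Logic, Calculus all conflict with each other, so at least 5 time slots are needed.
5 time slots suffice: time slot 1 → {Logic, Art, Latin}; time slot 2 → {Physics, Music, Calculus}; time slot 3 → {Algebra, Biology}; time slot 4 → {History}; time slot 5 → {Statistics}. Each listed conflict is separated.

5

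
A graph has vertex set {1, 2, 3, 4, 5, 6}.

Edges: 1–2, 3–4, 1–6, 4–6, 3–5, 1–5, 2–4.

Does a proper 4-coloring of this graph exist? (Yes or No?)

Yes

The chromatic number is 3. The cycle 3-5-1-6-4-3 has odd length 5, so it cannot be 2-colored; at least 3 colors are needed.
3 colors suffice: color a → {1, 4}; color b → {2, 5, 6}; color c → {3}.
Since 4 ≥ 3, a proper 4-coloring certainly exists.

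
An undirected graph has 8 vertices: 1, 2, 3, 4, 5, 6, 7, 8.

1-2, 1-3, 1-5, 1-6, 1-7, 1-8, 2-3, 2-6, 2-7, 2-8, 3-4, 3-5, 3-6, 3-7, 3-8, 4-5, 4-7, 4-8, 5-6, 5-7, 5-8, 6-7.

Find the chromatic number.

5

1, 3, 5, 6, 7 are mutually adjacent (a clique of size 5), so at least 5 colors are needed.
5 colors suffice: color a → {3}; color b → {1, 4}; color c → {7, 8}; color d → {2, 5}; color e → {6}. Every edge joins two different colors.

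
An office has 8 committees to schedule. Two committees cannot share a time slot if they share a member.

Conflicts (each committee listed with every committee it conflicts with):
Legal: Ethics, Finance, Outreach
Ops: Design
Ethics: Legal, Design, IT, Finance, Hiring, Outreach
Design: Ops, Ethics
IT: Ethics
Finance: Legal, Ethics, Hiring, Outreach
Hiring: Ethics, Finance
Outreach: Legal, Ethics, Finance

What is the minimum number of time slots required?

4

Legal, Ethics, Finance, Outreach all conflict with each other, so at least 4 time slots are needed.
A valid assignment using 4 time slots: Legal=4, Ops=1, Ethics=1, Design=2, IT=2, Finance=2, Hiring=3, Outreach=3. Every pair that conflicts lands in different time slots.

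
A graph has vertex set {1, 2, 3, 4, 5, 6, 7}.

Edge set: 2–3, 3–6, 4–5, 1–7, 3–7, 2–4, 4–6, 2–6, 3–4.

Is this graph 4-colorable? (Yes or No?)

Yes

The chromatic number is 4. 2, 3, 4, 6 form a clique, so at least 4 colors are needed.
4 colors suffice: 1=b, 2=c, 3=b, 4=a, 5=b, 6=d, 7=a.
That is already a proper 4-coloring.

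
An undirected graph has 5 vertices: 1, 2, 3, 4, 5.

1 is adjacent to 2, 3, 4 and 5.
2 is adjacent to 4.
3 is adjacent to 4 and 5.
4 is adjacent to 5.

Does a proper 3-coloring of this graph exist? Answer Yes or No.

No

1, 3, 4, 5 form a clique, so at least 4 colors are needed.
So 3 colors are not enough.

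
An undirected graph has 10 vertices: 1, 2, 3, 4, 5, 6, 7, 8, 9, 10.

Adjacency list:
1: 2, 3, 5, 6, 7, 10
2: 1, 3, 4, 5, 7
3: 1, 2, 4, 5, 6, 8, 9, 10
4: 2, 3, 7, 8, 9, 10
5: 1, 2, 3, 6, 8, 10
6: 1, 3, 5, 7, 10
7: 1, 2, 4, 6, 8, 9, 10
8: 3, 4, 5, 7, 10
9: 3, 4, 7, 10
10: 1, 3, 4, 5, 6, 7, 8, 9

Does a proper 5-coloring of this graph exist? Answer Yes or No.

The chromatic number is 5. 1, 3, 5, 6, 10 are pairwise adjacent (a clique of size 5), so at least 5 colors are needed.
5 colors suffice: 1=c, 2=b, 3=a, 4=c, 5=d, 6=e, 7=a, 8=e, 9=d, 10=b.
That is already a proper 5-coloring.

Yes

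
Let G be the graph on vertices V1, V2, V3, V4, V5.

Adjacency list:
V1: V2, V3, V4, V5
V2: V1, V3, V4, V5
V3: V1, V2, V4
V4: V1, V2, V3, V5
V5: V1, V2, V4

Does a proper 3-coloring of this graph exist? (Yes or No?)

V1, V2, V3, V4 are pairwise adjacent (a clique of size 4), so at least 4 colors are needed.
So 3 colors are not enough.

No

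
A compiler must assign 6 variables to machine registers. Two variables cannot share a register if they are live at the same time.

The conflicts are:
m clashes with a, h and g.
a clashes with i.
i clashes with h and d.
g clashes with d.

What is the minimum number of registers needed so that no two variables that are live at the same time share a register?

The cycle m-a-i-d-g-m has odd length 5, so it cannot be 2-colored; at least 3 registers are needed.
3 registers suffice: register 1 → {m, i}; register 2 → {a, h, g}; register 3 → {d}. Each listed conflict is separated.

3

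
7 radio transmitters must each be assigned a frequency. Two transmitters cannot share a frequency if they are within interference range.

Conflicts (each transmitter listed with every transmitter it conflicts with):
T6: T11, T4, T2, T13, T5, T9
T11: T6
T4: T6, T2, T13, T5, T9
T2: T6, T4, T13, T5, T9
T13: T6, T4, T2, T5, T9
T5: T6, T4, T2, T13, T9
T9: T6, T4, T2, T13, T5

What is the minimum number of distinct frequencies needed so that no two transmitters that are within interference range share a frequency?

6

T6, T4, T2, T13, T5, T9 are mutually in conflict, so at least 6 frequencies are needed.
6 frequencies suffice: T6=1, T11=2, T4=4, T2=5, T13=6, T5=2, T9=3. No two conflicting transmitters share a frequency.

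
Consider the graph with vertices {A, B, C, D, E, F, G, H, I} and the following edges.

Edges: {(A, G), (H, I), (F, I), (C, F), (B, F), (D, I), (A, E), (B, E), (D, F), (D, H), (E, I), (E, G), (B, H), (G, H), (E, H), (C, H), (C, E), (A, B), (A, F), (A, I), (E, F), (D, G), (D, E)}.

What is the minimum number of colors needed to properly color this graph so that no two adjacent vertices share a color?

4

A, E, F, I are pairwise adjacent (a clique of size 4), so at least 4 colors are needed.
One proper 4-coloring: A=green, B=yellow, C=green, D=green, E=red, F=blue, G=yellow, H=blue, I=yellow. No two adjacent vertices share a color.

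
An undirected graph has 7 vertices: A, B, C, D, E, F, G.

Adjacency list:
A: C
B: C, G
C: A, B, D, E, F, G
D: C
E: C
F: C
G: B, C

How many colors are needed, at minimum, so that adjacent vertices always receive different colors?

B, C, G are pairwise adjacent, so at least 3 colors are needed.
3 colors suffice: color red → {C}; color blue → {A, D, E, F, G}; color green → {B}. Each edge has distinct colors on its endpoints.

3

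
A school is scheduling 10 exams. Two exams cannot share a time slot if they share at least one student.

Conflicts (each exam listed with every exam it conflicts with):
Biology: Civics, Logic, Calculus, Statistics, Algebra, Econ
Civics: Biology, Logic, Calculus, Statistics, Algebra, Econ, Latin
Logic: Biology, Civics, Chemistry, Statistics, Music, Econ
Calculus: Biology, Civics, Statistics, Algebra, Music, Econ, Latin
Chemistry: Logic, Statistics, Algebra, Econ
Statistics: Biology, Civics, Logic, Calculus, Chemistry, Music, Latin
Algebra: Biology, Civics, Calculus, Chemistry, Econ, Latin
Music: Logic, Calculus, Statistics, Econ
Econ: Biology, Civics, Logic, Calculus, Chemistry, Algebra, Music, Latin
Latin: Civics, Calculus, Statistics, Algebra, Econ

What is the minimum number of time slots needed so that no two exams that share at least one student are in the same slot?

5

Civics, Calculus, Algebra, Econ, Latin are mutually in conflict, so at least 5 time slots are needed.
5 time slots suffice: time slot 1 → {Statistics, Econ}; time slot 2 → {Civics, Chemistry, Music}; time slot 3 → {Logic, Calculus}; time slot 4 → {Biology, Latin}; time slot 5 → {Algebra}. Every pair that conflicts lands in different time slots.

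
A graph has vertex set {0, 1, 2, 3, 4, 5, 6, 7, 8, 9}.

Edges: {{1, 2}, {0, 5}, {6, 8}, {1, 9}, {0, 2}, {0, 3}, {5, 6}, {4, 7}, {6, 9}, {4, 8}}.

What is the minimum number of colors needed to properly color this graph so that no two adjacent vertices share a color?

2

4 and 8 are adjacent, so at least 2 colors are needed.
A valid assignment using 2 colors: 0=a, 1=a, 2=b, 3=b, 4=a, 5=b, 6=a, 7=b, 8=b, 9=b. Every edge joins two different colors.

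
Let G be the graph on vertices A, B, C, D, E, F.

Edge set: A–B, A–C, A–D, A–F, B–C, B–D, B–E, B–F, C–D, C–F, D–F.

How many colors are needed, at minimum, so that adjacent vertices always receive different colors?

A, B, C, D, F are pairwise adjacent (a clique of size 5), so at least 5 colors are needed.
5 colors suffice: color 1 → {B}; color 2 → {C, E}; color 3 → {D}; color 4 → {F}; color 5 → {A}. No two adjacent vertices share a color.

5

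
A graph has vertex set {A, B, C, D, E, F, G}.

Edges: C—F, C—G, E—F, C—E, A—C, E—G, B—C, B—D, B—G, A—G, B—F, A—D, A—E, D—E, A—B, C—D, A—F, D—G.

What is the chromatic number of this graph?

A, B, C, D, G are pairwise adjacent (a clique of size 5), so at least 5 colors are needed.
5 colors suffice: color 1 → {A}; color 2 → {C}; color 3 → {B, E}; color 4 → {F, G}; color 5 → {D}. No two adjacent vertices share a color.

5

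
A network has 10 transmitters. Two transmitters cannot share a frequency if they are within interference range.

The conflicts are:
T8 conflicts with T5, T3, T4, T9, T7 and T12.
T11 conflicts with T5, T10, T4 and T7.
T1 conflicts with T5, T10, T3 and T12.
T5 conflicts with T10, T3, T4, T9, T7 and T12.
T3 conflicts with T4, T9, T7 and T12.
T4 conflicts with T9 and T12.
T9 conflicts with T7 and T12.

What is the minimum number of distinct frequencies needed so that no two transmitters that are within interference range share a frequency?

T8, T5, T3, T4, T9, T12 all conflict with each other, so at least 6 frequencies are needed.
A valid assignment using 6 frequencies: T8=4, T11=2, T1=3, T5=1, T10=4, T3=2, T4=3, T9=6, T7=3, T12=5. Every pair that conflicts lands in different frequencies.

6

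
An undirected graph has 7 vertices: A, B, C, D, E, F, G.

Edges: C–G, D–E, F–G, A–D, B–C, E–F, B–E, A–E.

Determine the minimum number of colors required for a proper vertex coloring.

A, D, E are pairwise adjacent, so at least 3 colors are needed.
One proper 3-coloring: A=2, B=2, C=1, D=3, E=1, F=3, G=2. Each edge has distinct colors on its endpoints.

3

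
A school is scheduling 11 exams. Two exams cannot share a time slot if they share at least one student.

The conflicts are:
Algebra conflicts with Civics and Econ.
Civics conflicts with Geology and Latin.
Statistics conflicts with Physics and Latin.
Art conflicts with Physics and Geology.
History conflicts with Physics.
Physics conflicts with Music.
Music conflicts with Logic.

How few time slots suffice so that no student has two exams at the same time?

Statistics and Physics conflict, so at least 2 time slots are needed.
2 time slots suffice: time slot 1 → {Algebra, Physics, Geology, Logic, Latin}; time slot 2 → {Civics, Statistics, Art, History, Econ, Music}. No two conflicting exams share a time slot.

2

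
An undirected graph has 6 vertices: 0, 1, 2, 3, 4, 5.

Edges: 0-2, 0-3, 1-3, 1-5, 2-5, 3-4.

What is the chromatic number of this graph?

The cycle 2-0-3-1-5-2 has odd length 5, so it cannot be 2-colored; at least 3 colors are needed.
3 colors suffice: 0=blue, 1=blue, 2=green, 3=red, 4=blue, 5=red. Each edge has distinct colors on its endpoints.

3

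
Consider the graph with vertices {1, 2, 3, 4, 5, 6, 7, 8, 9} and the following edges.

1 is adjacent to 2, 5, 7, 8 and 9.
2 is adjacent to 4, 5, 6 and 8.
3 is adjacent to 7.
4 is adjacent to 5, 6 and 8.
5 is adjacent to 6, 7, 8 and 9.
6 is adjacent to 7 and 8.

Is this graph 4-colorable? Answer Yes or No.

2, 4, 5, 6, 8 are mutually adjacent (a clique of size 5), so at least 5 colors are needed.
So 4 colors are not enough.

No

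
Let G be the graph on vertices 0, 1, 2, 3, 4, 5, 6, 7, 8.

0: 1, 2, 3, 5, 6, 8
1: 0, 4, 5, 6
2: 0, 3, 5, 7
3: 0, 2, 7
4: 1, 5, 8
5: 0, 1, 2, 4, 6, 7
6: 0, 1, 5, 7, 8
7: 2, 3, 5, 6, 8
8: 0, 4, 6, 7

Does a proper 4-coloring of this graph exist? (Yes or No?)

The chromatic number is 4. 0, 1, 5, 6 form a clique, so at least 4 colors are needed.
A valid assignment using 4 colors: 0=red, 1=yellow, 2=green, 3=blue, 4=red, 5=blue, 6=green, 7=red, 8=blue.
That is already a proper 4-coloring.

Yes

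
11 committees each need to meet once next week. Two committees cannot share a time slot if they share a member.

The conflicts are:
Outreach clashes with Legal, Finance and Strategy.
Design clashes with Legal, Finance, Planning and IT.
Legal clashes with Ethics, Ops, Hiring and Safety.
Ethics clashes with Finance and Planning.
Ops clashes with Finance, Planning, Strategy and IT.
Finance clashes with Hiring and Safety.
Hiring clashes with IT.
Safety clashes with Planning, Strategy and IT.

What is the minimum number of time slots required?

2

Ethics and Finance conflict, so at least 2 time slots are needed.
2 time slots suffice: time slot 1 → {Legal, Finance, Planning, Strategy, IT}; time slot 2 → {Outreach, Design, Ethics, Ops, Hiring, Safety}. No two conflicting committees share a time slot.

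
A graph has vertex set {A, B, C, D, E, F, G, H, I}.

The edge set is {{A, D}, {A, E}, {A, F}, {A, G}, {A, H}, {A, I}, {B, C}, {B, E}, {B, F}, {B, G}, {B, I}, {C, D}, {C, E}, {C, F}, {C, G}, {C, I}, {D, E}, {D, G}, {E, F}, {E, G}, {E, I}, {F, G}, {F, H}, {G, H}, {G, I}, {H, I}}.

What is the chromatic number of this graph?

B, C, E, F, G are mutually adjacent (a clique of size 5), so at least 5 colors are needed.
5 colors suffice: color 1 → {G}; color 2 → {E, H}; color 3 → {A, C}; color 4 → {D, F, I}; color 5 → {B}. Each edge has distinct colors on its endpoints.

5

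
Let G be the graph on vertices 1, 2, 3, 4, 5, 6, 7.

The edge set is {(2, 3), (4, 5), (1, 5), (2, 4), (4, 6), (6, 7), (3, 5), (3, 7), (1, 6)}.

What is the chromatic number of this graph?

The cycle 4-5-3-7-6-4 has odd length 5, so it cannot be 2-colored; at least 3 colors are needed.
3 colors suffice: color a → {3, 6}; color b → {2, 5, 7}; color c → {1, 4}. No two adjacent vertices share a color.

3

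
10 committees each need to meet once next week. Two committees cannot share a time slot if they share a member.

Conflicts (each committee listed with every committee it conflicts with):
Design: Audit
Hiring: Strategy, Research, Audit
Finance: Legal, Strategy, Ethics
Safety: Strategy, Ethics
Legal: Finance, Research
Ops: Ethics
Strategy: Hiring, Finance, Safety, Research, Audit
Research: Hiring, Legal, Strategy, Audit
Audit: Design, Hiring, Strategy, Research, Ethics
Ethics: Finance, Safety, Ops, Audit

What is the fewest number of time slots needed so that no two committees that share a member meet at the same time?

4

Hiring, Strategy, Research, Audit all conflict with each other, so at least 4 time slots are needed.
A valid assignment using 4 time slots: Design=1, Hiring=4, Finance=2, Safety=2, Legal=1, Ops=2, Strategy=1, Research=3, Audit=2, Ethics=1. Each listed conflict is separated.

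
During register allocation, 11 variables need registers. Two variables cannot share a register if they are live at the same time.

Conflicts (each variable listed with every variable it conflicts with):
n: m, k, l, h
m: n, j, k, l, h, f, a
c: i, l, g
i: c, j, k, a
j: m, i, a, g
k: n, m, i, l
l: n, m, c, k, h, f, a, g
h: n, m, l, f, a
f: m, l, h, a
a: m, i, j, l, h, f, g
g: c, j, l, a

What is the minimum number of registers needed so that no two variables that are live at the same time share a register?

5

m, l, h, f, a are mutually in conflict, so at least 5 registers are needed.
A valid assignment using 5 registers: n=5, m=3, c=2, i=1, j=4, k=2, l=1, h=4, f=5, a=2, g=3. Each listed conflict is separated.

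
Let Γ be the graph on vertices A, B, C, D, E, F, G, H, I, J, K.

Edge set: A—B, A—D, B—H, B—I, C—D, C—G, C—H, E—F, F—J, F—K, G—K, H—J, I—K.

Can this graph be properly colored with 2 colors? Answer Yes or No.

The cycle A-B-H-C-D-A has odd length 5, so it cannot be 2-colored; at least 3 colors are needed.
So 2 colors are not enough.

No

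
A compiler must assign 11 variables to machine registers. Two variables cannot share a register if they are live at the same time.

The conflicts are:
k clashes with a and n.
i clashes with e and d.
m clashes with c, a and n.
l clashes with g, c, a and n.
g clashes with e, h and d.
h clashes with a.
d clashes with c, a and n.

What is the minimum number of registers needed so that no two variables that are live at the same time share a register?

i and e conflict, so at least 2 registers are needed.
Using 2 registers: k=2, i=1, m=2, l=2, g=1, e=2, h=2, d=2, c=1, a=1, n=1. No two conflicting variables share a register.

2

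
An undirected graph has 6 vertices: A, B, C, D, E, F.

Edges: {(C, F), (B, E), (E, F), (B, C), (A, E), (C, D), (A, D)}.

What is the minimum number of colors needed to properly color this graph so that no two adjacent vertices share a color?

The cycle C-D-A-E-F-C has odd length 5, so it cannot be 2-colored; at least 3 colors are needed.
3 colors suffice: color 1 → {C, E}; color 2 → {A, B, F}; color 3 → {D}. Every edge joins two different colors.

3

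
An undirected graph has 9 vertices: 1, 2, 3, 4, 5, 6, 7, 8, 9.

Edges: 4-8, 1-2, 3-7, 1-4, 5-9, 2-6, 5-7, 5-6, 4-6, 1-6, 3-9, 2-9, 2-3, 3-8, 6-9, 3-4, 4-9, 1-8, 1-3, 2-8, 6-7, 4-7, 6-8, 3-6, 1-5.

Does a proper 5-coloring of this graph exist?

Yes

The chromatic number is 5. 1, 2, 3, 6, 8 form a clique, so at least 5 colors are needed.
5 colors suffice: color red → {6}; color blue → {3, 5}; color green → {1, 7, 9}; color yellow → {2, 4}; color purple → {8}.
That is already a proper 5-coloring.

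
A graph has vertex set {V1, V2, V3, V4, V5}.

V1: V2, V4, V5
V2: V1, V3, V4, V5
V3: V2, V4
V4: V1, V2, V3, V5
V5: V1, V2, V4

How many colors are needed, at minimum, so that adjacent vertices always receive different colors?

4

V1, V2, V4, V5 are mutually adjacent (a clique of size 4), so at least 4 colors are needed.
4 colors suffice: V1=3, V2=1, V3=3, V4=2, V5=4. No two adjacent vertices share a color.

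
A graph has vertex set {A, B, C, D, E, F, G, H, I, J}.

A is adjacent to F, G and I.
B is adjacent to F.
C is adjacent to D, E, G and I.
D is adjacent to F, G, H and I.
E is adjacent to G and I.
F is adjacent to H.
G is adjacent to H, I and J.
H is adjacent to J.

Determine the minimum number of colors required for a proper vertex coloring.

4

C, E, G, I are pairwise adjacent (a clique of size 4), so at least 4 colors are needed.
4 colors suffice: color 1 → {F, G}; color 2 → {A, B, D, E, J}; color 3 → {H, I}; color 4 → {C}. Each edge has distinct colors on its endpoints.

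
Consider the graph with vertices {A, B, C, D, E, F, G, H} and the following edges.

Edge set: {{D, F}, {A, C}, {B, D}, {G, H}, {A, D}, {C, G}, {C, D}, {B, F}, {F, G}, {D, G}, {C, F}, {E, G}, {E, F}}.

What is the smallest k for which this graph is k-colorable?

4

C, D, F, G are mutually adjacent (a clique of size 4), so at least 4 colors are needed.
4 colors suffice: color 1 → {D, E, H}; color 2 → {A, F}; color 3 → {B, G}; color 4 → {C}. Each edge has distinct colors on its endpoints.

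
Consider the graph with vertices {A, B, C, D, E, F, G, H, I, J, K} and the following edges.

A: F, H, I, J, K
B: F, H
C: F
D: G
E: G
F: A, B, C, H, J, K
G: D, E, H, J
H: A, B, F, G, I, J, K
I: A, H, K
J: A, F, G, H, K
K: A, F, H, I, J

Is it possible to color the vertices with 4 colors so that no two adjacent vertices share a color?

No

A, F, H, J, K are pairwise adjacent (a clique of size 5), so at least 5 colors are needed.
So 4 colors are not enough.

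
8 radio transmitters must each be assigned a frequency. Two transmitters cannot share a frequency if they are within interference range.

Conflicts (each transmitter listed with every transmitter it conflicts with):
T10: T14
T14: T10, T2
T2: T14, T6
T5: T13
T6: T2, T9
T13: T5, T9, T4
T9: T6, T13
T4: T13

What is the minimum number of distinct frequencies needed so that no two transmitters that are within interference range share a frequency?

T2 and T6 conflict, so at least 2 frequencies are needed.
Using 2 frequencies: T10=2, T14=1, T2=2, T5=2, T6=1, T13=1, T9=2, T4=2. No two conflicting transmitters share a frequency.

2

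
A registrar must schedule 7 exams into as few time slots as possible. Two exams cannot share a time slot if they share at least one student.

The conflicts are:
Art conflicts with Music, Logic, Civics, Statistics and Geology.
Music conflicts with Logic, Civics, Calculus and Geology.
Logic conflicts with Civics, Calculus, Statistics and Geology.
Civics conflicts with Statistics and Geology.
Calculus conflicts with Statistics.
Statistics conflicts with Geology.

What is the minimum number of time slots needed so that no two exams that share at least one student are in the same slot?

5

Art, Logic, Civics, Statistics, Geology pairwise conflict, so at least 5 time slots are needed.
A valid assignment using 5 time slots: Art=4, Music=2, Logic=1, Civics=3, Calculus=3, Statistics=2, Geology=5. Every pair that conflicts lands in different time slots.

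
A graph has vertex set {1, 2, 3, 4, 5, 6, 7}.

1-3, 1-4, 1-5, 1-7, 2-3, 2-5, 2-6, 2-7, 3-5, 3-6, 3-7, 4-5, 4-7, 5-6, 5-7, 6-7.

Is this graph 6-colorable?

Yes

The chromatic number is 5. 2, 3, 5, 6, 7 form a clique, so at least 5 colors are needed.
A valid assignment using 5 colors: 1=d, 2=e, 3=c, 4=c, 5=b, 6=d, 7=a.
Since 6 ≥ 5, a proper 6-coloring certainly exists.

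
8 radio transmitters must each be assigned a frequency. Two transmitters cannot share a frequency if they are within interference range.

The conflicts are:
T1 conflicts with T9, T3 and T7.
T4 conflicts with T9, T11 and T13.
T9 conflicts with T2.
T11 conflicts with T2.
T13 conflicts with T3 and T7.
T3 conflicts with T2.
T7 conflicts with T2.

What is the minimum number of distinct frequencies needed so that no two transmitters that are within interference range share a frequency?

3

The cycle T9-T1-T3-T13-T4-T9 has odd length 5, so it cannot be 2-colored; at least 3 frequencies are needed.
3 frequencies suffice: frequency 1 → {T1, T13, T2}; frequency 2 → {T9, T11, T3, T7}; frequency 3 → {T4}. Each listed conflict is separated.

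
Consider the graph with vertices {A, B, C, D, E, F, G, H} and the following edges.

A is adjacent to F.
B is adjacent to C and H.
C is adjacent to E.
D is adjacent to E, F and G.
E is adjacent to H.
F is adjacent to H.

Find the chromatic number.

B and C are adjacent, so at least 2 colors are needed.
A valid assignment using 2 colors: A=blue, B=red, C=blue, D=blue, E=red, F=red, G=red, H=blue. Each edge has distinct colors on its endpoints.

2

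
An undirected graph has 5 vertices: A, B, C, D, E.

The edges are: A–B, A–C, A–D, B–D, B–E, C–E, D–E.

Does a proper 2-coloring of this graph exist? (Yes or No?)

A, B, D are pairwise adjacent, so at least 3 colors are needed.
So 2 colors are not enough.

No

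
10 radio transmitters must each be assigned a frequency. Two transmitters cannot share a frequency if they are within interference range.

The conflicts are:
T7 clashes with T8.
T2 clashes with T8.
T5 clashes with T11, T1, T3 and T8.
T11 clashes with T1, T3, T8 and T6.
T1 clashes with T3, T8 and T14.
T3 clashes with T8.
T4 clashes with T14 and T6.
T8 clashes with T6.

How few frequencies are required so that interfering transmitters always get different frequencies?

5

T5, T11, T1, T3, T8 all conflict with each other, so at least 5 frequencies are needed.
5 frequencies suffice: T7=2, T2=2, T5=5, T11=2, T1=3, T3=4, T4=1, T8=1, T14=2, T6=3. No two conflicting transmitters share a frequency.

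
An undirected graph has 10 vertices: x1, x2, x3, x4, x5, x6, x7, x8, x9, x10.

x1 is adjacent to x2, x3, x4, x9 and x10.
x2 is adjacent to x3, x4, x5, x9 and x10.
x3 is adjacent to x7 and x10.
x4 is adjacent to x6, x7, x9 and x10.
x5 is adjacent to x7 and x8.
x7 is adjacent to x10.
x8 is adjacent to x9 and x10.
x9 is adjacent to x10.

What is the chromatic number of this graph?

5

x1, x2, x4, x9, x10 form a clique, so at least 5 colors are needed.
5 colors suffice: color 1 → {x5, x6, x10}; color 2 → {x3, x4, x8}; color 3 → {x2, x7}; color 4 → {x9}; color 5 → {x1}. Every edge joins two different colors.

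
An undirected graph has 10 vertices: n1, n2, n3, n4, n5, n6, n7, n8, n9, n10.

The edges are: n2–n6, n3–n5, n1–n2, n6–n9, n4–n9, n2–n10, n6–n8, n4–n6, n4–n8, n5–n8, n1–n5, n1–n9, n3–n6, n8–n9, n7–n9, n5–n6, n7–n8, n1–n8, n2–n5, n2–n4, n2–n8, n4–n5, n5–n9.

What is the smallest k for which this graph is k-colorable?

5

n4, n5, n6, n8, n9 are pairwise adjacent (a clique of size 5), so at least 5 colors are needed.
One proper 5-coloring: n1=4, n2=3, n3=1, n4=5, n5=2, n6=4, n7=2, n8=1, n9=3, n10=1. Every edge joins two different colors.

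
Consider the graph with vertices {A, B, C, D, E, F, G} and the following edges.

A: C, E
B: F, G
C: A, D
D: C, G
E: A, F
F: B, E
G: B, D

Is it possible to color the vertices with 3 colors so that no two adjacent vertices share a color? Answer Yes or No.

Yes

The chromatic number is 3. The cycle A-E-F-B-G-D-C-A has odd length 7, so it cannot be 2-colored; at least 3 colors are needed.
3 colors suffice: color red → {B, D, E}; color blue → {C, F, G}; color green → {A}.
That is already a proper 3-coloring.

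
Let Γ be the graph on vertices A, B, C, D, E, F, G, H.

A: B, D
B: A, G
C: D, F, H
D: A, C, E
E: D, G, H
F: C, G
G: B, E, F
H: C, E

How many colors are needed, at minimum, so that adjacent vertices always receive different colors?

The cycle E-H-C-F-G-E has odd length 5, so it cannot be 2-colored; at least 3 colors are needed.
3 colors suffice: color 1 → {A, C, E}; color 2 → {D, G, H}; color 3 → {B, F}. Every edge joins two different colors.

3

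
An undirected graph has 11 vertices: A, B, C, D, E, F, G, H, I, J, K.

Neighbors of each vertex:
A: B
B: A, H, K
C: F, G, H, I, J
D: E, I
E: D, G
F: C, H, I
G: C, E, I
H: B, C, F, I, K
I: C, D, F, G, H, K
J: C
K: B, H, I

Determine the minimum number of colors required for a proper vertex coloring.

4

C, F, H, I form a clique, so at least 4 colors are needed.
4 colors suffice: color 1 → {B, E, I, J}; color 2 → {A, D, G, H}; color 3 → {C, K}; color 4 → {F}. Every edge joins two different colors.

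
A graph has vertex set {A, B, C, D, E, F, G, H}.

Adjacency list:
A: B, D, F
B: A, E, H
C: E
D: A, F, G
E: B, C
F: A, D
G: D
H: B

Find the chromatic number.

3

A, D, F are mutually adjacent, so at least 3 colors are needed.
3 colors suffice: color 1 → {B, C, D}; color 2 → {A, E, G, H}; color 3 → {F}. Every edge joins two different colors.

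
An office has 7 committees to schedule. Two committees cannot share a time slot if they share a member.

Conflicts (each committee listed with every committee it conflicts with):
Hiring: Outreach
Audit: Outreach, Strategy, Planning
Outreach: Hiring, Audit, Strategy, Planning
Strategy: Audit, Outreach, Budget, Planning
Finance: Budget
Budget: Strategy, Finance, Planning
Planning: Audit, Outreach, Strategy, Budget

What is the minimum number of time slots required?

4

Audit, Outreach, Strategy, Planning all conflict with each other, so at least 4 time slots are needed.
4 time slots suffice: time slot 1 → {Hiring, Strategy, Finance}; time slot 2 → {Planning}; time slot 3 → {Outreach, Budget}; time slot 4 → {Audit}. No two conflicting committees share a time slot.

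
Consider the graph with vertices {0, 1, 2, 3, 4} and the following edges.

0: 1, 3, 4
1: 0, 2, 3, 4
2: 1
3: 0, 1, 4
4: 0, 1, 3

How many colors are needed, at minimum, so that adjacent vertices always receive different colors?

4

0, 1, 3, 4 are pairwise adjacent (a clique of size 4), so at least 4 colors are needed.
4 colors suffice: color red → {1}; color blue → {2, 3}; color green → {4}; color yellow → {0}. Each edge has distinct colors on its endpoints.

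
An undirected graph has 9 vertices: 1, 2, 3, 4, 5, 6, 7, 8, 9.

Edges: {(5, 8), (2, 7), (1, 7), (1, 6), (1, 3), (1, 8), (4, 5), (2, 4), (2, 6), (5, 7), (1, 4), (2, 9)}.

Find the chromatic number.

2

4 and 5 are adjacent, so at least 2 colors are needed.
2 colors suffice: color a → {1, 2, 5}; color b → {3, 4, 6, 7, 8, 9}. Every edge joins two different colors.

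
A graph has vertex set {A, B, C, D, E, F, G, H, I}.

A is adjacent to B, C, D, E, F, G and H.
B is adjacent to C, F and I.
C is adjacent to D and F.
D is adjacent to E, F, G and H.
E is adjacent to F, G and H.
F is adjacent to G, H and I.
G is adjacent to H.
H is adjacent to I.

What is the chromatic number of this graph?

A, D, E, F, G, H are pairwise adjacent (a clique of size 6), so at least 6 colors are needed.
6 colors suffice: color 1 → {F}; color 2 → {A, I}; color 3 → {B, H}; color 4 → {D}; color 5 → {C, E}; color 6 → {G}. Every edge joins two different colors.

6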